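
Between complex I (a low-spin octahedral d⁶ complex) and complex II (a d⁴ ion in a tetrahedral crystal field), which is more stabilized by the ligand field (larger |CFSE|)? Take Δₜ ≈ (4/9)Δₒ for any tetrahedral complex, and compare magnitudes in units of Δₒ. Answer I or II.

I: t₂g⁶ eg⁰, CFSE = -2.4Δₒ.
II: With tetrahedral geometry the complex is necessarily high-spin; e² t₂², CFSE = -0.4Δₜ ≈ -0.18Δₒ.
So I has the larger |CFSE|.

I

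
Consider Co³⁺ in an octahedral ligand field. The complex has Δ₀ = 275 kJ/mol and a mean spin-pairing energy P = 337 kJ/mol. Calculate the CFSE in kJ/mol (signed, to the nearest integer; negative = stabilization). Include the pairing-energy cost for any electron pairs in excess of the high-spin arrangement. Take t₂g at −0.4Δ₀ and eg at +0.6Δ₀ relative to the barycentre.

-110

Group 9 minus oxidation state +3 gives a d⁶ configuration for Co³⁺.
Δ₀ < P, so pairing is avoided: the ground state is high-spin.
Configuration: t₂g⁴ eg².
Orbital CFSE = -0.4Δ₀ = -0.4 × 275 = -110 kJ/mol.
High-spin has no excess pairs, so no pairing correction applies.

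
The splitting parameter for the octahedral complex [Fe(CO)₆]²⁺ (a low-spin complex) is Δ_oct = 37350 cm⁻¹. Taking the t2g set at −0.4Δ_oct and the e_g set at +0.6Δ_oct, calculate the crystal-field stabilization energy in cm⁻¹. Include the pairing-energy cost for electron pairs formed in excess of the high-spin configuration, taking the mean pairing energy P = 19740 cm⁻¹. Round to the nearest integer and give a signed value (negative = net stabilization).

CO is neutral, so the +2 overall charge sits on Fe: oxidation state +2.
Fe sits in group 8; removing 2 electrons leaves Fe²⁺ with 8 − 2 = 6 d electrons.
Electron filling gives t2g^6 e_g^0.
Orbital CFSE = 6(-0.4) + 0(0.6) = -2.4Δ_oct = -2.4 × 37350 = -89640 cm⁻¹.
Relative to high-spin t2g^4 e_g^2 (1 paired), the low-spin configuration has 2 additional pairs, contributing +2 × 19740 = +39480 cm⁻¹.
Net CFSE = -89640 + 39480 = -50160 cm⁻¹.

-50160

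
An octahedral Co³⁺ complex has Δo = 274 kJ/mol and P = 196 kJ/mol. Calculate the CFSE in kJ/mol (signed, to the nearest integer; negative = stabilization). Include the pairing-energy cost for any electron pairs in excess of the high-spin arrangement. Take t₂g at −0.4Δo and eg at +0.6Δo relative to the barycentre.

-266

Co is in group 9, so Co³⁺ is d⁶ (9 − 3 = 6).
With Δo > P the complex is low-spin.
Configuration: t₂g⁶ eg⁰.
Orbital CFSE = -2.4Δo = -2.4 × 274 = -658 kJ/mol.
Excess pairs vs high-spin: 3 − 1 = 2; pairing cost = +392 kJ/mol.
Net CFSE = -658 + 392 = -266 kJ/mol.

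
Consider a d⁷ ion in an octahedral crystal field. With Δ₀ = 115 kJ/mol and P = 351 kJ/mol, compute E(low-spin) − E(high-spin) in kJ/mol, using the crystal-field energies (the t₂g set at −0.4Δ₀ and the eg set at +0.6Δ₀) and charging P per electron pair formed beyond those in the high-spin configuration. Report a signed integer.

236

High-spin: t₂g⁵ eg², CFSE = -0.8Δ₀ = -92 kJ/mol.
For low-spin the configuration is t₂g⁶ eg¹: orbital energy -1.8 × 115 = -207 kJ/mol, and 1 additional pair relative to high-spin adds 351 kJ/mol, giving 144 kJ/mol.
The difference is 144 − (-92) = 236 kJ/mol, so high-spin lies lower.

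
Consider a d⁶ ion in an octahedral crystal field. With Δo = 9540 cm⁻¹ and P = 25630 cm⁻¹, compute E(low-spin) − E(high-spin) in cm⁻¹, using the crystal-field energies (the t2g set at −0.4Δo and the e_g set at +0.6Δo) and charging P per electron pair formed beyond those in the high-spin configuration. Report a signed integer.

High-spin: t2g^4 e_g^2, CFSE = -0.4Δo = -3816 cm⁻¹.
Low-spin: t2g^6 e_g^0, orbital CFSE = -2.4Δo = -22896 cm⁻¹; plus 2 excess pairs × P = +51260 cm⁻¹; total 28364 cm⁻¹.
Thus E(LS) − E(HS) = 32180 cm⁻¹.

32180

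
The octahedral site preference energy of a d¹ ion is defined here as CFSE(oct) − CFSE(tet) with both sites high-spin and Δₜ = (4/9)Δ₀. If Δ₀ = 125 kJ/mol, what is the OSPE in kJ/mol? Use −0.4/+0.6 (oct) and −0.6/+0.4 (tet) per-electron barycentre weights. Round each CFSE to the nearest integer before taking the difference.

Octahedral (high-spin): t2g^1 e_g^0, CFSE = 1(−0.4) + 0(+0.6) = -0.4Δ₀ = -0.4 × 125 = -50 kJ/mol.
Tetrahedral e^1 t2^0 gives -0.6Δₜ = -0.6 × (4/9) × 125 = -33 kJ/mol.
Subtracting, OSPE = -50 − (-33) = -17 kJ/mol.

-17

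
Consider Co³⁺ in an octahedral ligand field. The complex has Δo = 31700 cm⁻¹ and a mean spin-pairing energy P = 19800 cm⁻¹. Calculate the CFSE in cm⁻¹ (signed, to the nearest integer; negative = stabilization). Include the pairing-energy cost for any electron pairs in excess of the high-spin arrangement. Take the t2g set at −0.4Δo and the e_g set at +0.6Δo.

Co sits in group 9; removing 3 electrons leaves Co³⁺ with 9 − 3 = 6 d electrons.
Since Δo = 31700 cm⁻¹ > P = 19800 cm⁻¹, the complex adopts the low-spin configuration.
That gives t2g^6 e_g^0.
Orbital CFSE = -2.4Δo = -2.4 × 31700 = -76080 cm⁻¹.
Excess pairs vs high-spin: 3 − 1 = 2; pairing cost = +39600 cm⁻¹.
Net CFSE = -76080 + 39600 = -36480 cm⁻¹.

-36480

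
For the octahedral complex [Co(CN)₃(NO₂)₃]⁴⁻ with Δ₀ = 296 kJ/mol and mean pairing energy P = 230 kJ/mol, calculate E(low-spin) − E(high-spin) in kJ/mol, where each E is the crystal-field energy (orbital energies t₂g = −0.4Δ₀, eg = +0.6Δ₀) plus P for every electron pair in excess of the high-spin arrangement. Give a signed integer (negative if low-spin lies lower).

-66

Ligand charges: 3×(-1) from CN⁻ and 3×(-1) from NO₂⁻ sum to -6; with overall charge -4, Co is +2.
Co²⁺: group 9, so d-count = 9 − 2 = 7.
High-spin: t₂g⁵ eg², CFSE = -0.8Δ₀ = -237 kJ/mol.
Low-spin: t₂g⁶ eg¹, orbital CFSE = -1.8Δ₀ = -533 kJ/mol; plus 1 excess pair × P = +230 kJ/mol; total -303 kJ/mol.
E(LS) − E(HS) = -303 − (-237) = -66 kJ/mol.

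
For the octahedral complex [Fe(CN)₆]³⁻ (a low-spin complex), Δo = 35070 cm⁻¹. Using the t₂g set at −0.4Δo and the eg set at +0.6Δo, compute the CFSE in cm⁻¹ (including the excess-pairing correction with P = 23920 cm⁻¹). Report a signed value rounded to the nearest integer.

-22300

Each CN⁻ contributes -1; 6 × (-1) = -6. With overall charge -3, Fe is in the +3 oxidation state.
Fe³⁺: group 8, so d-count = 8 − 3 = 5.
The d⁵ electrons fill as t₂g⁵ eg⁰.
The orbital stabilization is -2.0Δo = -2.0 × 35070 = -70140 cm⁻¹.
High-spin d⁵ would be t₂g³ eg² with 0 pairs; low-spin has 2, so 2 excess pairs cost +2P = +47840 cm⁻¹.
Overall CFSE = -70140 + 47840 = -22300 cm⁻¹.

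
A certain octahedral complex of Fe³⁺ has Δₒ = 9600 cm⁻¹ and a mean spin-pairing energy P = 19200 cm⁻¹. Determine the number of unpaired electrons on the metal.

5

Group 8 minus oxidation state +3 gives a d⁵ configuration for Fe³⁺.
Δₒ < P, so pairing is avoided: the ground state is high-spin.
Filling d⁵ accordingly: t₂g³ eg².
Unpaired electrons: 5.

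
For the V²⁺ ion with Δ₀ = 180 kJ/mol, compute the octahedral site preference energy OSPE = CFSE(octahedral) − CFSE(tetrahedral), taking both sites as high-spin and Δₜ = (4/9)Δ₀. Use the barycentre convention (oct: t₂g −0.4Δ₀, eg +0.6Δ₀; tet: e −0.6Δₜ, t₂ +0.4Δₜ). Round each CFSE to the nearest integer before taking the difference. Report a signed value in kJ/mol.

V is in group 5, so V²⁺ is d³ (5 − 2 = 3).
In an octahedral site d³ (HS) is t₂g³ eg⁰, giving CFSE(oct) = -1.2Δ₀ = -216 kJ/mol.
In a tetrahedral site the filling is e² t₂¹: CFSE(tet) = -0.8Δₜ = -0.8 × (4/9)(180) = -64 kJ/mol.
Subtracting, OSPE = -216 − (-64) = -152 kJ/mol.

-152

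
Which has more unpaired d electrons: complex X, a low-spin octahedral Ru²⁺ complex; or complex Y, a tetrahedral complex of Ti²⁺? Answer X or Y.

X: Ru is in group 8, so Ru²⁺ is d⁶ (8 − 2 = 6); t₂g⁶ eg⁰ → 0 unpaired.
Y: Ti is in group 4, so Ti²⁺ is d² (4 − 2 = 2); With tetrahedral geometry the complex is necessarily high-spin; e² t₂⁰ → 2 unpaired.
So Y has more unpaired electrons.

Y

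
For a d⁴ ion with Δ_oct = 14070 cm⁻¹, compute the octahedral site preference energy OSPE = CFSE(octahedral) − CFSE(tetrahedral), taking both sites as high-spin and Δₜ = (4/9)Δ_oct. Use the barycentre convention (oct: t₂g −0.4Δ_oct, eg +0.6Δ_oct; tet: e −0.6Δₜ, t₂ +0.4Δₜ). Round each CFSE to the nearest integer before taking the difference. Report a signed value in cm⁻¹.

In an octahedral site d⁴ (HS) is t2g^3 e_g^1, giving CFSE(oct) = -0.6Δ_oct = -8442 cm⁻¹.
Tetrahedral: e^2 t2^2, CFSE = 2(−0.6) + 2(+0.4) = -0.4Δₜ = -0.4 × (4/9) × 14070 = -2501 cm⁻¹.
Subtracting, OSPE = -8442 − (-2501) = -5941 cm⁻¹.

-5941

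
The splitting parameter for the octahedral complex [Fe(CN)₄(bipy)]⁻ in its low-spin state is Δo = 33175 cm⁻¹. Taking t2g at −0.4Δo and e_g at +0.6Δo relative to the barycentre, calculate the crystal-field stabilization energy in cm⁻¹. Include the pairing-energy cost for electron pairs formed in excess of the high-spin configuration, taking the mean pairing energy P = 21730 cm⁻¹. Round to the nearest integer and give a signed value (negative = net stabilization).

-22890

Ligand charges: 4×(-1) from CN⁻ and 1×(+0) from bipy sum to -4; with overall charge -1, Fe is +3.
Fe sits in group 8; removing 3 electrons leaves Fe³⁺ with 8 − 3 = 5 d electrons.
Configuration: t2g^5 e_g^0.
The orbital stabilization is -2.0Δo = -2.0 × 33175 = -66350 cm⁻¹.
High-spin d⁵ would be t2g^3 e_g^2 with 0 pairs; low-spin has 2, so 2 excess pairs cost +2P = +43460 cm⁻¹.
Net CFSE = -66350 + 43460 = -22890 cm⁻¹.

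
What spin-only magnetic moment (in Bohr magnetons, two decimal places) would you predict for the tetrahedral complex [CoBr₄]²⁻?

3.87 Bohr magnetons

Each Br⁻ contributes -1; 4 × (-1) = -4. With overall charge -2, Co is in the +2 oxidation state.
Co²⁺: group 9, so d-count = 9 − 2 = 7.
Tetrahedral splitting is small, so the complex is high-spin.
Configuration: e⁴ t₂³ → 3 unpaired electrons.
μ(spin-only) = √[3(3+2)] = √15 ≈ 3.87 Bohr magnetons.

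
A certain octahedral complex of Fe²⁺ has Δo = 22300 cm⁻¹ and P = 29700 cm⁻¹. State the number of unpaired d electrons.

Group 8 minus oxidation state +2 gives a d⁶ configuration for Fe²⁺.
Since Δo = 22300 cm⁻¹ < P = 29700 cm⁻¹, the complex adopts the high-spin configuration.
That gives t₂g⁴ eg².
Unpaired electrons: 4.

4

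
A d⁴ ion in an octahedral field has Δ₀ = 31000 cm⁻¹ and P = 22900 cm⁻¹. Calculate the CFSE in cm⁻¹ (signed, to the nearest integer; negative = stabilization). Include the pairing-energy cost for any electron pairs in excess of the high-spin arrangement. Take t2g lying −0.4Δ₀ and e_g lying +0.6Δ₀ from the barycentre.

With Δ₀ > P the complex is low-spin.
Filling d⁴ accordingly: t2g^4 e_g^0.
Orbital CFSE = -1.6Δ₀ = -1.6 × 31000 = -49600 cm⁻¹.
Excess pairs vs high-spin: 1 − 0 = 1; pairing cost = +22900 cm⁻¹.
Net CFSE = -49600 + 22900 = -26700 cm⁻¹.

-26700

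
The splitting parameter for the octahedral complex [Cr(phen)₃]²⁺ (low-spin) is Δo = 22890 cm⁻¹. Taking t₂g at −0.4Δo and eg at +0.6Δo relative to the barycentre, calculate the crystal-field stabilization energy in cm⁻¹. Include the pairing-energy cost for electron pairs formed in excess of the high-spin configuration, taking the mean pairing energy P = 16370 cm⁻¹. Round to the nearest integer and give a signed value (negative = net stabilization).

phen is neutral, so the +2 overall charge sits on Cr: oxidation state +2.
Cr²⁺: group 6, so d-count = 6 − 2 = 4.
Electron filling gives t₂g⁴ eg⁰.
The orbital stabilization is -1.6Δo = -1.6 × 22890 = -36624 cm⁻¹.
High-spin d⁴ would be t₂g³ eg¹ with 0 pairs; low-spin has 1, so 1 excess pair costs +1P = +16370 cm⁻¹.
Combining: -36624 + 16370 = -20254 cm⁻¹.

-20254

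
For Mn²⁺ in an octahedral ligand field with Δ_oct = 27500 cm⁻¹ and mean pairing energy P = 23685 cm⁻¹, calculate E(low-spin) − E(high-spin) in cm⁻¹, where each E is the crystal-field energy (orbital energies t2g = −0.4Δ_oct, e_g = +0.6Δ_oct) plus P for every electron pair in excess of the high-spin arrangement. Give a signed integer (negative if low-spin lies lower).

-7630

Mn²⁺: group 7, so d-count = 7 − 2 = 5.
High-spin: t2g^3 e_g^2, CFSE = 0.0Δ_oct = 0 cm⁻¹.
Low-spin t2g^5 e_g^0 gives -2.0Δ_oct = -55000 cm⁻¹, but forming 2 extra pairs costs 2P = 47370 cm⁻¹, so E(LS) = -55000 + 47370 = -7630 cm⁻¹.
The difference is -7630 − (0) = -7630 cm⁻¹, so low-spin lies lower.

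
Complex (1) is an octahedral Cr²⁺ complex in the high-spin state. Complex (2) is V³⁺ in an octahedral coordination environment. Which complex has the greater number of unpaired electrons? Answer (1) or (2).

(1)

(1): Group 6 minus oxidation state +2 gives a d⁴ configuration for Cr²⁺; t2g^3 e_g^1 → 4 unpaired.
(2): V is in group 5, so V³⁺ is d² (5 − 3 = 2); For octahedral d² the high- and low-spin configurations coincide; t₂g² eg⁰ → 2 unpaired.
So (1) has more unpaired electrons.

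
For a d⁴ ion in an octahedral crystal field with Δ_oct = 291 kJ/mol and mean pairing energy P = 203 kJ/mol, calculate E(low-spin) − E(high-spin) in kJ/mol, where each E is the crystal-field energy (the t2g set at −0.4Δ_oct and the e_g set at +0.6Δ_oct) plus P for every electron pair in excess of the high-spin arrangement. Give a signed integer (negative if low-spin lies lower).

In the high-spin limit (t2g^3 e_g^1) the orbital term is -0.6Δ_oct = -175 kJ/mol, with no excess pairing.
Low-spin t2g^4 e_g^0 gives -1.6Δ_oct = -466 kJ/mol, but forming 1 extra pair costs 1P = 203 kJ/mol, so E(LS) = -466 + 203 = -263 kJ/mol.
The difference is -263 − (-175) = -88 kJ/mol, so low-spin lies lower.

-88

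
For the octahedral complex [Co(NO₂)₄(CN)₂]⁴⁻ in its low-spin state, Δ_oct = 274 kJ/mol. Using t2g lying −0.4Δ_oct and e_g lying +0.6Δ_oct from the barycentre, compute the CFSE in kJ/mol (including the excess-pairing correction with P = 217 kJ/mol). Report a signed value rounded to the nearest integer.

-276

Ligand charges: 4×(-1) from NO₂⁻ and 2×(-1) from CN⁻ sum to -6; with overall charge -4, Co is +2.
Co sits in group 9; removing 2 electrons leaves Co²⁺ with 9 − 2 = 7 d electrons.
The d⁷ electrons fill as t2g^6 e_g^1.
CFSE(orbital) = 6×(-0.4Δ_oct) + 1×(0.6Δ_oct) = -1.8Δ_oct; with Δ_oct = 274 kJ/mol that is -493 kJ/mol.
Pairing penalty: 3 pairs vs 2 in the high-spin reference → 1 extra × P = 217 kJ/mol.
Overall CFSE = -493 + 217 = -276 kJ/mol.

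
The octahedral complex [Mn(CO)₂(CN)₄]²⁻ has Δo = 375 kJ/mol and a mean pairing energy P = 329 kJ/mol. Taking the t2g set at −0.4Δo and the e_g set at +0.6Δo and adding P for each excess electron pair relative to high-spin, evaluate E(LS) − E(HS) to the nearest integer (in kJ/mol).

Ligand charges: 2×(+0) from CO and 4×(-1) from CN⁻ sum to -4; with overall charge -2, Mn is +2.
Mn is in group 7, so Mn²⁺ is d⁵ (7 − 2 = 5).
In the high-spin limit (t2g^3 e_g^2) the orbital term is 0.0Δo = 0 kJ/mol, with no excess pairing.
Low-spin: t2g^5 e_g^0, orbital CFSE = -2.0Δo = -750 kJ/mol; plus 2 excess pairs × P = +658 kJ/mol; total -92 kJ/mol.
The difference is -92 − (0) = -92 kJ/mol, so low-spin lies lower.

-92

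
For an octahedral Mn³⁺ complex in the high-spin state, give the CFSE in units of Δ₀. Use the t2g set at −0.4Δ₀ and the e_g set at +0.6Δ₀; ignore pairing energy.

-0.6 Δ₀

Mn³⁺: group 7, so d-count = 7 − 3 = 4.
Configuration: t2g^3 e_g^1.
CFSE = 3(-0.4Δ₀) + 1(0.6Δ₀) = -1.2Δ₀ + 0.6Δ₀ = -0.6Δ₀.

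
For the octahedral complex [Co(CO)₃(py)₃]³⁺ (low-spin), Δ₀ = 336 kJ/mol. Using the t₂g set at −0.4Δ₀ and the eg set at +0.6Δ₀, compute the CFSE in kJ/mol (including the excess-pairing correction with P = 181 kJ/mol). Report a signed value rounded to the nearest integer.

Ligand charges: 3×(+0) from CO and 3×(+0) from py sum to +0; with overall charge +3, Co is +3.
Group 9 minus oxidation state +3 gives a d⁶ configuration for Co³⁺.
Configuration: t₂g⁶ eg⁰.
Orbital CFSE = 6(-0.4) + 0(0.6) = -2.4Δ₀ = -2.4 × 336 = -806 kJ/mol.
Relative to high-spin t₂g⁴ eg² (1 paired), the low-spin configuration has 2 additional pairs, contributing +2 × 181 = +362 kJ/mol.
Overall CFSE = -806 + 362 = -444 kJ/mol.

-444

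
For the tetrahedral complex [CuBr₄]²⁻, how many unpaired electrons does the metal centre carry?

1

Each Br⁻ contributes -1; 4 × (-1) = -4. With overall charge -2, Cu is in the +2 oxidation state.
Cu sits in group 11; removing 2 electrons leaves Cu²⁺ with 11 − 2 = 9 d electrons.
With tetrahedral geometry the complex is necessarily high-spin.
Configuration: e⁴ t₂⁵, giving 1 unpaired electron.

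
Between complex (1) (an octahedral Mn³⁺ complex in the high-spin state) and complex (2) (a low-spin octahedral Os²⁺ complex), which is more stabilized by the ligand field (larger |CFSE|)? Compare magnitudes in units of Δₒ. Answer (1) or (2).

(1): Mn sits in group 7; removing 3 electrons leaves Mn³⁺ with 7 − 3 = 4 d electrons; t₂g³ eg¹, CFSE = -0.6Δₒ.
(2): Group 8 minus oxidation state +2 gives a d⁶ configuration for Os²⁺; t2g^6 e_g^0, CFSE = -2.4Δₒ.
So (2) has the larger |CFSE|.

(2)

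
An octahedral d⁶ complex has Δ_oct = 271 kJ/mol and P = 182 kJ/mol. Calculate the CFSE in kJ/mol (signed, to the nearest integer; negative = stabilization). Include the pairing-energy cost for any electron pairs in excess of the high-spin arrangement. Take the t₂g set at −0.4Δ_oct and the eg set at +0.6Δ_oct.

-286

Δ_oct > P, so pairing is preferred: the ground state is low-spin.
That gives t₂g⁶ eg⁰.
Orbital CFSE = -2.4Δ_oct = -2.4 × 271 = -650 kJ/mol.
Excess pairs vs high-spin: 3 − 1 = 2; pairing cost = +364 kJ/mol.
Net CFSE = -650 + 364 = -286 kJ/mol.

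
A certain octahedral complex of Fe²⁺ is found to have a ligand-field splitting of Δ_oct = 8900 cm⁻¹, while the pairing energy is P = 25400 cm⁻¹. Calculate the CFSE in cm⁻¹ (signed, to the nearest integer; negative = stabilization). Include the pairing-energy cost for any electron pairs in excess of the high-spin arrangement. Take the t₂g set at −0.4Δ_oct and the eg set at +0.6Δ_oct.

Group 8 minus oxidation state +2 gives a d⁶ configuration for Fe²⁺.
Here Δ_oct < P (8900 < 25400), so the high-spin state is favoured.
That gives t₂g⁴ eg².
Orbital CFSE = -0.4Δ_oct = -0.4 × 8900 = -3560 cm⁻¹.
High-spin has no excess pairs, so no pairing correction applies.

-3560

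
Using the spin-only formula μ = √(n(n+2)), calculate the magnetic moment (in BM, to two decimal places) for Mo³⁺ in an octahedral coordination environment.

3.87 BM

Mo is in group 6, so Mo³⁺ is d³ (6 − 3 = 3).
Configuration: t₂g³ eg⁰ → 3 unpaired electrons.
μ(spin-only) = √[3(3+2)] = √15 ≈ 3.87 BM.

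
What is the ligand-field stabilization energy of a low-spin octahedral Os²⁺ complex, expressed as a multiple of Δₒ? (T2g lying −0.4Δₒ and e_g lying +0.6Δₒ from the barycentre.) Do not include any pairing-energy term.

-2.4 Δₒ

Os²⁺: group 8, so d-count = 8 − 2 = 6.
Configuration: t2g^6 e_g^0.
CFSE = 6(-0.4Δₒ) + 0(0.6Δₒ) = -2.4Δₒ + 0.0Δₒ = -2.4Δₒ.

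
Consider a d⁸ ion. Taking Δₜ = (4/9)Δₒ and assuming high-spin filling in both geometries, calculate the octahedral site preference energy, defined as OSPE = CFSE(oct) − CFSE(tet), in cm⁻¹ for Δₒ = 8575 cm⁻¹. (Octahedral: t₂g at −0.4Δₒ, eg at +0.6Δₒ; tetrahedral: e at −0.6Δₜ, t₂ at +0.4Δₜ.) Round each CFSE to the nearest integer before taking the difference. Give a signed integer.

-7241

Octahedral high-spin t₂g⁶ eg²: CFSE = -1.2 × 8575 = -10290 cm⁻¹.
Tetrahedral: e⁴ t₂⁴, CFSE = 4(−0.6) + 4(+0.4) = -0.8Δₜ = -0.8 × (4/9) × 8575 = -3049 cm⁻¹.
Subtracting, OSPE = -10290 − (-3049) = -7241 cm⁻¹.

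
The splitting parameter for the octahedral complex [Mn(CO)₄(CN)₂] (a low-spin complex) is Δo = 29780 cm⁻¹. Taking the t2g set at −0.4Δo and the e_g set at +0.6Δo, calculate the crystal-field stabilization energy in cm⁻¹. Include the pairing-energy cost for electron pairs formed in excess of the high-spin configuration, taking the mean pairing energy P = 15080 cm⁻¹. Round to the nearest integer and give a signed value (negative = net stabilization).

Ligand charges: 4×(+0) from CO and 2×(-1) from CN⁻ sum to -2; with overall charge +0, Mn is +2.
Group 7 minus oxidation state +2 gives a d⁵ configuration for Mn²⁺.
Configuration: t2g^5 e_g^0.
The orbital stabilization is -2.0Δo = -2.0 × 29780 = -59560 cm⁻¹.
Pairing penalty: 2 pairs vs 0 in the high-spin reference → 2 extra × P = 30160 cm⁻¹.
Net CFSE = -59560 + 30160 = -29400 cm⁻¹.

-29400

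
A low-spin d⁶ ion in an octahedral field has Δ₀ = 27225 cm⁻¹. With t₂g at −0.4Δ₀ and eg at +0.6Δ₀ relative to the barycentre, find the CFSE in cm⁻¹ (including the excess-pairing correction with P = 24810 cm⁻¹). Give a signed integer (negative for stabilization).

-15720

Electron filling gives t₂g⁶ eg⁰.
CFSE(orbital) = 6×(-0.4Δ₀) + 0×(0.6Δ₀) = -2.4Δ₀; with Δ₀ = 27225 cm⁻¹ that is -65340 cm⁻¹.
High-spin d⁶ would be t₂g⁴ eg² with 1 pair; low-spin has 3, so 2 excess pairs cost +2P = +49620 cm⁻¹.
Overall CFSE = -65340 + 49620 = -15720 cm⁻¹.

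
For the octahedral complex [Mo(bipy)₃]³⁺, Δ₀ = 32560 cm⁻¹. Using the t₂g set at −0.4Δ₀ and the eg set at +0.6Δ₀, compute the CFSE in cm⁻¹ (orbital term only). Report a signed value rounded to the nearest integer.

-39072

bipy is neutral, so the +3 overall charge sits on Mo: oxidation state +3.
Mo is in group 6, so Mo³⁺ is d³ (6 − 3 = 3).
Electron filling gives t₂g³ eg⁰.
Orbital CFSE = 3(-0.4) + 0(0.6) = -1.2Δ₀ = -1.2 × 32560 = -39072 cm⁻¹.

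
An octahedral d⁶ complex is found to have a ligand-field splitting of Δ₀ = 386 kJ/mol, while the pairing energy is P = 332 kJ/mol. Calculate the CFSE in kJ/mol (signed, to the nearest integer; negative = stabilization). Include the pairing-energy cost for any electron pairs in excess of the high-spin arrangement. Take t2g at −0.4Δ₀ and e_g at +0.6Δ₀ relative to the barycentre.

With Δ₀ > P the complex is low-spin.
Filling d⁶ accordingly: t2g^6 e_g^0.
Orbital CFSE = -2.4Δ₀ = -2.4 × 386 = -926 kJ/mol.
Excess pairs vs high-spin: 3 − 1 = 2; pairing cost = +664 kJ/mol.
Net CFSE = -926 + 664 = -262 kJ/mol.

-262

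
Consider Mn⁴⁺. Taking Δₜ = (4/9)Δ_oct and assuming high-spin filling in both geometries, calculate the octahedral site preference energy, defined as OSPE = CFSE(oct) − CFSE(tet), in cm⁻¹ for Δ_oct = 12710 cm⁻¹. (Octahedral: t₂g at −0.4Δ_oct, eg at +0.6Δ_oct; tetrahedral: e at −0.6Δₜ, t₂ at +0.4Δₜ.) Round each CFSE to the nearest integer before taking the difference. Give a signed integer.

Mn is in group 7, so Mn⁴⁺ is d³ (7 − 4 = 3).
In an octahedral site d³ (HS) is t₂g³ eg⁰, giving CFSE(oct) = -1.2Δ_oct = -15252 cm⁻¹.
Tetrahedral e² t₂¹ gives -0.8Δₜ = -0.8 × (4/9) × 12710 = -4519 cm⁻¹.
Subtracting, OSPE = -15252 − (-4519) = -10733 cm⁻¹.

-10733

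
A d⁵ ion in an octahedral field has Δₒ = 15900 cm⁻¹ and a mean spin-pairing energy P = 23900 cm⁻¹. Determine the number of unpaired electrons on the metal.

With Δₒ < P the complex is high-spin.
Configuration: t₂g³ eg².
Unpaired electrons: 5.

5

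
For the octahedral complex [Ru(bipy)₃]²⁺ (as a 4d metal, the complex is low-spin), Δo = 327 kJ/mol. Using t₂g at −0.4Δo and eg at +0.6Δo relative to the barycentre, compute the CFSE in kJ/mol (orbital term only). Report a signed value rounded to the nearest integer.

bipy is neutral, so the +2 overall charge sits on Ru: oxidation state +2.
Ru sits in group 8; removing 2 electrons leaves Ru²⁺ with 8 − 2 = 6 d electrons.
The d⁶ electrons fill as t₂g⁶ eg⁰.
CFSE(orbital) = 6×(-0.4Δo) + 0×(0.6Δo) = -2.4Δo; with Δo = 327 kJ/mol that is -785 kJ/mol.

-785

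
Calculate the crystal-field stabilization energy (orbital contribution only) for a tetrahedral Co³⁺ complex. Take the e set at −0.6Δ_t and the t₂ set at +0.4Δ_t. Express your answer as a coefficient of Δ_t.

-0.6 Δ_t

Group 9 minus oxidation state +3 gives a d⁶ configuration for Co³⁺.
With tetrahedral geometry the complex is necessarily high-spin.
Configuration: e³ t₂³.
CFSE = 3(-0.6Δ_t) + 3(0.4Δ_t) = -1.8Δ_t + 1.2Δ_t = -0.6Δ_t.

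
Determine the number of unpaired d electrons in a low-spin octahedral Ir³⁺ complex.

0

Ir³⁺: group 9, so d-count = 9 − 3 = 6.
Configuration: t2g^6 e_g^0, giving 0 unpaired electrons.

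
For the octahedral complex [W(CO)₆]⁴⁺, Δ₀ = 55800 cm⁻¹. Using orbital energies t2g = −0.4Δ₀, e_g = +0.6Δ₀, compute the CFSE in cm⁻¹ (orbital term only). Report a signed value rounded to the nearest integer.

-44640

CO is neutral, so the +4 overall charge sits on W: oxidation state +4.
Group 6 minus oxidation state +4 gives a d² configuration for W⁴⁺.
Electron filling gives t2g^2 e_g^0.
The orbital stabilization is -0.8Δ₀ = -0.8 × 55800 = -44640 cm⁻¹.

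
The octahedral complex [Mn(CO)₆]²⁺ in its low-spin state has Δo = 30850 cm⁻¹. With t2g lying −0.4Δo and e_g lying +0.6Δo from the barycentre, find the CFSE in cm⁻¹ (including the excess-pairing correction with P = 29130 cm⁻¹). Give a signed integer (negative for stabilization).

-3440

CO is neutral, so the +2 overall charge sits on Mn: oxidation state +2.
Group 7 minus oxidation state +2 gives a d⁵ configuration for Mn²⁺.
Configuration: t2g^5 e_g^0.
The orbital stabilization is -2.0Δo = -2.0 × 30850 = -61700 cm⁻¹.
Relative to high-spin t2g^3 e_g^2 (0 paired), the low-spin configuration has 2 additional pairs, contributing +2 × 29130 = +58260 cm⁻¹.
Net CFSE = -61700 + 58260 = -3440 cm⁻¹.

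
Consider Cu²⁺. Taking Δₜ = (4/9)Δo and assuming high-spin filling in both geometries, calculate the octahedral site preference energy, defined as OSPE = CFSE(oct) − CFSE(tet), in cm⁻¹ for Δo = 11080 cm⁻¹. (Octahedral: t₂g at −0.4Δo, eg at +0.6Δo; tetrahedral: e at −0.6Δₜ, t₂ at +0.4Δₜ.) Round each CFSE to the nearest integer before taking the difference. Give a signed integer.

-4678

Group 11 minus oxidation state +2 gives a d⁹ configuration for Cu²⁺.
Octahedral (high-spin): t₂g⁶ eg³, CFSE = 6(−0.4) + 3(+0.6) = -0.6Δo = -0.6 × 11080 = -6648 cm⁻¹.
Tetrahedral e⁴ t₂⁵ gives -0.4Δₜ = -0.4 × (4/9) × 11080 = -1970 cm⁻¹.
OSPE = CFSE(oct) − CFSE(tet) = -6648 − (-1970) = -4678 cm⁻¹.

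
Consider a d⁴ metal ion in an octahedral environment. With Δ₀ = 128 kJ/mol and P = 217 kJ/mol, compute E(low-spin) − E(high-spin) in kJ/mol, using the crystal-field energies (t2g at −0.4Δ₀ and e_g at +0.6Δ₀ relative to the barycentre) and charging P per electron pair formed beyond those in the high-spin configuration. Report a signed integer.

High-spin: t2g^3 e_g^1, CFSE = -0.6Δ₀ = -77 kJ/mol.
Low-spin t2g^4 e_g^0 gives -1.6Δ₀ = -205 kJ/mol, but forming 1 extra pair costs 1P = 217 kJ/mol, so E(LS) = -205 + 217 = 12 kJ/mol.
The difference is 12 − (-77) = 89 kJ/mol, so high-spin lies lower.

89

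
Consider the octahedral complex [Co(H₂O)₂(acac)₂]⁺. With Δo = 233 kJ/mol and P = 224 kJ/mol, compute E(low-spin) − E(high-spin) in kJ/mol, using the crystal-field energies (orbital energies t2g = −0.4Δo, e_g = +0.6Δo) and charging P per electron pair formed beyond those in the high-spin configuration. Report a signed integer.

-18

Ligand charges: 2×(+0) from H₂O and 2×(-1) from acac⁻ sum to -2; with overall charge +1, Co is +3.
Co³⁺: group 9, so d-count = 9 − 3 = 6.
In the high-spin limit (t2g^4 e_g^2) the orbital term is -0.4Δo = -93 kJ/mol, with no excess pairing.
Low-spin t2g^6 e_g^0 gives -2.4Δo = -559 kJ/mol, but forming 2 extra pairs costs 2P = 448 kJ/mol, so E(LS) = -559 + 448 = -111 kJ/mol.
The difference is -111 − (-93) = -18 kJ/mol, so low-spin lies lower.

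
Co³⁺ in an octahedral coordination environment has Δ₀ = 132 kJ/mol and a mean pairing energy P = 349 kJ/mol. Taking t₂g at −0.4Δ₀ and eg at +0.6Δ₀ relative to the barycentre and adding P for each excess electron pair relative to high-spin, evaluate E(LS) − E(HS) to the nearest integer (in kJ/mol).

Co is in group 9, so Co³⁺ is d⁶ (9 − 3 = 6).
In the high-spin limit (t₂g⁴ eg²) the orbital term is -0.4Δ₀ = -53 kJ/mol, with no excess pairing.
For low-spin the configuration is t₂g⁶ eg⁰: orbital energy -2.4 × 132 = -317 kJ/mol, and 2 additional pairs relative to high-spin add 698 kJ/mol, giving 381 kJ/mol.
Thus E(LS) − E(HS) = 434 kJ/mol.

434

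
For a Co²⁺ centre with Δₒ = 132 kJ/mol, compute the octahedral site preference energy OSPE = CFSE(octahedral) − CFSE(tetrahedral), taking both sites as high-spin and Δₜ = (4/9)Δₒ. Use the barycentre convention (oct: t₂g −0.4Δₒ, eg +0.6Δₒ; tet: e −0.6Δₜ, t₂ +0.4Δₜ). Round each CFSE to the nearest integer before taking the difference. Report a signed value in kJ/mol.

Group 9 minus oxidation state +2 gives a d⁷ configuration for Co²⁺.
In an octahedral site d⁷ (HS) is t2g^5 e_g^2, giving CFSE(oct) = -0.8Δₒ = -106 kJ/mol.
In a tetrahedral site the filling is e^4 t2^3: CFSE(tet) = -1.2Δₜ = -1.2 × (4/9)(132) = -70 kJ/mol.
OSPE = CFSE(oct) − CFSE(tet) = -106 − (-70) = -36 kJ/mol.

-36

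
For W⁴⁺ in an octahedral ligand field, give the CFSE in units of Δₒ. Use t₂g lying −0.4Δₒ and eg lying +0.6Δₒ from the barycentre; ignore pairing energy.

W is in group 6, so W⁴⁺ is d² (6 − 4 = 2).
For octahedral d² the high- and low-spin configurations coincide.
Configuration: t₂g² eg⁰.
CFSE = 2(-0.4Δₒ) + 0(0.6Δₒ) = -0.8Δₒ + 0.0Δₒ = -0.8Δₒ.

-0.8 Δₒ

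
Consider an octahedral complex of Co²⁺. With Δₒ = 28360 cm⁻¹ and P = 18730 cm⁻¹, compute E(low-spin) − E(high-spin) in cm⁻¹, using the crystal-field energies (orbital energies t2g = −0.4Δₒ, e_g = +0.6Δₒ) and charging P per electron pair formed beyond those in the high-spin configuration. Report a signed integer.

Group 9 minus oxidation state +2 gives a d⁷ configuration for Co²⁺.
In the high-spin limit (t2g^5 e_g^2) the orbital term is -0.8Δₒ = -22688 cm⁻¹, with no excess pairing.
Low-spin t2g^6 e_g^1 gives -1.8Δₒ = -51048 cm⁻¹, but forming 1 extra pair costs 1P = 18730 cm⁻¹, so E(LS) = -51048 + 18730 = -32318 cm⁻¹.
The difference is -32318 − (-22688) = -9630 cm⁻¹, so low-spin lies lower.

-9630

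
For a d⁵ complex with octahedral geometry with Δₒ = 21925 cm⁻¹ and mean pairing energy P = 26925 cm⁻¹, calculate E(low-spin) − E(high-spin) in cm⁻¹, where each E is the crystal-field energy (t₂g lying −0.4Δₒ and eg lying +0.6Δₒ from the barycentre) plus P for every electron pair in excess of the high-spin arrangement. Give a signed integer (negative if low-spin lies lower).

10000

High-spin d⁵ fills as t₂g³ eg² with CFSE 3(−0.4) + 2(+0.6) = 0.0Δₒ = 0 cm⁻¹.
For low-spin the configuration is t₂g⁵ eg⁰: orbital energy -2.0 × 21925 = -43850 cm⁻¹, and 2 additional pairs relative to high-spin add 53850 cm⁻¹, giving 10000 cm⁻¹.
E(LS) − E(HS) = 10000 − (0) = 10000 cm⁻¹.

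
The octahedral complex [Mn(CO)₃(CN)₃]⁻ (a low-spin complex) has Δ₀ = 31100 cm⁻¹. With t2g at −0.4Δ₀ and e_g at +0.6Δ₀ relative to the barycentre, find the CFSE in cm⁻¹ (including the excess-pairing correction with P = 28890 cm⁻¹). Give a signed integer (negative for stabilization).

-4420

Ligand charges: 3×(+0) from CO and 3×(-1) from CN⁻ sum to -3; with overall charge -1, Mn is +2.
Group 7 minus oxidation state +2 gives a d⁵ configuration for Mn²⁺.
The d⁵ electrons fill as t2g^5 e_g^0.
The orbital stabilization is -2.0Δ₀ = -2.0 × 31100 = -62200 cm⁻¹.
Relative to high-spin t2g^3 e_g^2 (0 paired), the low-spin configuration has 2 additional pairs, contributing +2 × 28890 = +57780 cm⁻¹.
Combining: -62200 + 57780 = -4420 cm⁻¹.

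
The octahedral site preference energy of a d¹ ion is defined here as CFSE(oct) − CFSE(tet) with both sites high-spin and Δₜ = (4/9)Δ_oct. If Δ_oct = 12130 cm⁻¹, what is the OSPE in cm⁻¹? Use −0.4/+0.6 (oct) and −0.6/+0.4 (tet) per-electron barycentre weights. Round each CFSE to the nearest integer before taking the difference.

-1617

Octahedral (high-spin): t2g^1 e_g^0, CFSE = 1(−0.4) + 0(+0.6) = -0.4Δ_oct = -0.4 × 12130 = -4852 cm⁻¹.
In a tetrahedral site the filling is e^1 t2^0: CFSE(tet) = -0.6Δₜ = -0.6 × (4/9)(12130) = -3235 cm⁻¹.
OSPE = CFSE(oct) − CFSE(tet) = -4852 − (-3235) = -1617 cm⁻¹.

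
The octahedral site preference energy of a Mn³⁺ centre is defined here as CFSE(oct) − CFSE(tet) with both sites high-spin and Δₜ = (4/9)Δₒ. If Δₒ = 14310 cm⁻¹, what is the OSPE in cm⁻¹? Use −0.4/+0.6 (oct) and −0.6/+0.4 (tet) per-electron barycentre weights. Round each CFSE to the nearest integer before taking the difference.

-6042

Mn sits in group 7; removing 3 electrons leaves Mn³⁺ with 7 − 3 = 4 d electrons.
Octahedral high-spin t₂g³ eg¹: CFSE = -0.6 × 14310 = -8586 cm⁻¹.
Tetrahedral: e² t₂², CFSE = 2(−0.6) + 2(+0.4) = -0.4Δₜ = -0.4 × (4/9) × 14310 = -2544 cm⁻¹.
OSPE = -8586 − (-2544) = -6042 cm⁻¹.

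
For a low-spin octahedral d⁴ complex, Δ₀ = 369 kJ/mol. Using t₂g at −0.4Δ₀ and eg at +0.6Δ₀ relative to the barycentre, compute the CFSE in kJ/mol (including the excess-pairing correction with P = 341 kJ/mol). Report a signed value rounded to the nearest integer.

-249

Electron filling gives t₂g⁴ eg⁰.
The orbital stabilization is -1.6Δ₀ = -1.6 × 369 = -590 kJ/mol.
Pairing penalty: 1 pair vs 0 in the high-spin reference → 1 extra × P = 341 kJ/mol.
Net CFSE = -590 + 341 = -249 kJ/mol.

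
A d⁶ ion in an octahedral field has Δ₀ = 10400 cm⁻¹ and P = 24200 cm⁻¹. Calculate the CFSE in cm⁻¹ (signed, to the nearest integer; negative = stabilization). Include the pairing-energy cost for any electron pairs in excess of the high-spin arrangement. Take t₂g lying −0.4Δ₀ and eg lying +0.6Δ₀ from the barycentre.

Δ₀ < P, so pairing is avoided: the ground state is high-spin.
That gives t₂g⁴ eg².
Orbital CFSE = -0.4Δ₀ = -0.4 × 10400 = -4160 cm⁻¹.
High-spin has no excess pairs, so no pairing correction applies.

-4160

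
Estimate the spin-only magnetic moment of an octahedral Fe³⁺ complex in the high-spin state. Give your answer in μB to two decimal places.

Fe³⁺: group 8, so d-count = 8 − 3 = 5.
Configuration: t₂g³ eg² → 5 unpaired electrons.
μ(spin-only) = √[5(5+2)] = √35 ≈ 5.92 μB.

5.92 μB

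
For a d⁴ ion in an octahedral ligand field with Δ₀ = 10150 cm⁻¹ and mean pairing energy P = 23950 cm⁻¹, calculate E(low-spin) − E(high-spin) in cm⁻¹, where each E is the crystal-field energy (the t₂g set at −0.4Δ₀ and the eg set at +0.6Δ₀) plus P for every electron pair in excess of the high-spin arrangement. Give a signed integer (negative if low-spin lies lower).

High-spin: t₂g³ eg¹, CFSE = -0.6Δ₀ = -6090 cm⁻¹.
Low-spin t₂g⁴ eg⁰ gives -1.6Δ₀ = -16240 cm⁻¹, but forming 1 extra pair costs 1P = 23950 cm⁻¹, so E(LS) = -16240 + 23950 = 7710 cm⁻¹.
The difference is 7710 − (-6090) = 13800 cm⁻¹, so high-spin lies lower.

13800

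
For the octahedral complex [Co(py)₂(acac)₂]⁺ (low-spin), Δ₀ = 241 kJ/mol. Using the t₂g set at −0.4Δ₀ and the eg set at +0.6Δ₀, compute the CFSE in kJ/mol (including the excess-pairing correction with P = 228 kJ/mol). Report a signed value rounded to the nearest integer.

-122

Ligand charges: 2×(+0) from py and 2×(-1) from acac⁻ sum to -2; with overall charge +1, Co is +3.
Co is in group 9, so Co³⁺ is d⁶ (9 − 3 = 6).
Electron filling gives t₂g⁶ eg⁰.
CFSE(orbital) = 6×(-0.4Δ₀) + 0×(0.6Δ₀) = -2.4Δ₀; with Δ₀ = 241 kJ/mol that is -578 kJ/mol.
High-spin d⁶ would be t₂g⁴ eg² with 1 pair; low-spin has 3, so 2 excess pairs cost +2P = +456 kJ/mol.
Overall CFSE = -578 + 456 = -122 kJ/mol.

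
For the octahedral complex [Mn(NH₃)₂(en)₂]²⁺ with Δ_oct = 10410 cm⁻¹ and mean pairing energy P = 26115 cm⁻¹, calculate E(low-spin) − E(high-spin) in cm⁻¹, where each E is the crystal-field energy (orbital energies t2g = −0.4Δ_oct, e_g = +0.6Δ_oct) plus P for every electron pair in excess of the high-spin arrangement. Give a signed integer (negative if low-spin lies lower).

31410

Ligand charges: 2×(+0) from NH₃ and 2×(+0) from en sum to +0; with overall charge +2, Mn is +2.
Mn sits in group 7; removing 2 electrons leaves Mn²⁺ with 7 − 2 = 5 d electrons.
In the high-spin limit (t2g^3 e_g^2) the orbital term is 0.0Δ_oct = 0 cm⁻¹, with no excess pairing.
Low-spin t2g^5 e_g^0 gives -2.0Δ_oct = -20820 cm⁻¹, but forming 2 extra pairs costs 2P = 52230 cm⁻¹, so E(LS) = -20820 + 52230 = 31410 cm⁻¹.
The difference is 31410 − (0) = 31410 cm⁻¹, so high-spin lies lower.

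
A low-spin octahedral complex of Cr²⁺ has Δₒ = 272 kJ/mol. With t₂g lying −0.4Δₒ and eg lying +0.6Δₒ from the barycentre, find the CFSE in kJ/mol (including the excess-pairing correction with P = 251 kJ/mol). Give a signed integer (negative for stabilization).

Group 6 minus oxidation state +2 gives a d⁴ configuration for Cr²⁺.
The d⁴ electrons fill as t₂g⁴ eg⁰.
The orbital stabilization is -1.6Δₒ = -1.6 × 272 = -435 kJ/mol.
High-spin d⁴ would be t₂g³ eg¹ with 0 pairs; low-spin has 1, so 1 excess pair costs +1P = +251 kJ/mol.
Net CFSE = -435 + 251 = -184 kJ/mol.

-184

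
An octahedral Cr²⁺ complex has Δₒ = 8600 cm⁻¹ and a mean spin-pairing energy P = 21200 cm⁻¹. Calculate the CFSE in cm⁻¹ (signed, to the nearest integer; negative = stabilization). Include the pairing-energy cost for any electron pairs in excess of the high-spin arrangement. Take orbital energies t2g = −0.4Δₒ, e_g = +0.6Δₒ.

-5160

Cr²⁺: group 6, so d-count = 6 − 2 = 4.
With Δₒ < P the complex is high-spin.
That gives t2g^3 e_g^1.
Orbital CFSE = -0.6Δₒ = -0.6 × 8600 = -5160 cm⁻¹.
High-spin has no excess pairs, so no pairing correction applies.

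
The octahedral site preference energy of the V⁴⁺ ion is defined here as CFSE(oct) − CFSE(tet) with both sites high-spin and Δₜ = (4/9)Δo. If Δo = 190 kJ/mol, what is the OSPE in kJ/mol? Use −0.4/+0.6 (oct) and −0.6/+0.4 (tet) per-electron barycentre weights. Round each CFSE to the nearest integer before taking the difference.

V is in group 5, so V⁴⁺ is d¹ (5 − 4 = 1).
In an octahedral site d¹ (HS) is t2g^1 e_g^0, giving CFSE(oct) = -0.4Δo = -76 kJ/mol.
Tetrahedral e^1 t2^0 gives -0.6Δₜ = -0.6 × (4/9) × 190 = -51 kJ/mol.
Subtracting, OSPE = -76 − (-51) = -25 kJ/mol.

-25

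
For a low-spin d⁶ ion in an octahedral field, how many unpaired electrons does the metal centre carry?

Configuration: t2g^6 e_g^0, giving 0 unpaired electrons.

0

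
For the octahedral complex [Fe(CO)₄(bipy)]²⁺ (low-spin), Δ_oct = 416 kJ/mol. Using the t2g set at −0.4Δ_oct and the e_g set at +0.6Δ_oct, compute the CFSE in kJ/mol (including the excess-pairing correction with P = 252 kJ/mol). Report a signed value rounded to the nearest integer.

Ligand charges: 4×(+0) from CO and 1×(+0) from bipy sum to +0; with overall charge +2, Fe is +2.
Group 8 minus oxidation state +2 gives a d⁶ configuration for Fe²⁺.
The d⁶ electrons fill as t2g^6 e_g^0.
Orbital CFSE = 6(-0.4) + 0(0.6) = -2.4Δ_oct = -2.4 × 416 = -998 kJ/mol.
Relative to high-spin t2g^4 e_g^2 (1 paired), the low-spin configuration has 2 additional pairs, contributing +2 × 252 = +504 kJ/mol.
Net CFSE = -998 + 504 = -494 kJ/mol.

-494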